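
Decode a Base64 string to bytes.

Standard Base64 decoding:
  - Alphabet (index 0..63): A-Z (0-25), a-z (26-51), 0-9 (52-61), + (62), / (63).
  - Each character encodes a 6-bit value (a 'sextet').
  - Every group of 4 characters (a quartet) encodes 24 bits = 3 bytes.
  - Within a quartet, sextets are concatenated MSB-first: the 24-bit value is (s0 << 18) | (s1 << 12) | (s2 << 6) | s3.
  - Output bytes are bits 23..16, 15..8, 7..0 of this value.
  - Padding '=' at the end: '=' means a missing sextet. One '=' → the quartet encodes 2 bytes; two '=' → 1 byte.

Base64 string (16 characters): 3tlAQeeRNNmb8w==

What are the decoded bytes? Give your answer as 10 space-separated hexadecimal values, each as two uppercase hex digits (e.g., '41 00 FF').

After char 0 ('3'=55): chars_in_quartet=1 acc=0x37 bytes_emitted=0
After char 1 ('t'=45): chars_in_quartet=2 acc=0xDED bytes_emitted=0
After char 2 ('l'=37): chars_in_quartet=3 acc=0x37B65 bytes_emitted=0
After char 3 ('A'=0): chars_in_quartet=4 acc=0xDED940 -> emit DE D9 40, reset; bytes_emitted=3
After char 4 ('Q'=16): chars_in_quartet=1 acc=0x10 bytes_emitted=3
After char 5 ('e'=30): chars_in_quartet=2 acc=0x41E bytes_emitted=3
After char 6 ('e'=30): chars_in_quartet=3 acc=0x1079E bytes_emitted=3
After char 7 ('R'=17): chars_in_quartet=4 acc=0x41E791 -> emit 41 E7 91, reset; bytes_emitted=6
After char 8 ('N'=13): chars_in_quartet=1 acc=0xD bytes_emitted=6
After char 9 ('N'=13): chars_in_quartet=2 acc=0x34D bytes_emitted=6
After char 10 ('m'=38): chars_in_quartet=3 acc=0xD366 bytes_emitted=6
After char 11 ('b'=27): chars_in_quartet=4 acc=0x34D99B -> emit 34 D9 9B, reset; bytes_emitted=9
After char 12 ('8'=60): chars_in_quartet=1 acc=0x3C bytes_emitted=9
After char 13 ('w'=48): chars_in_quartet=2 acc=0xF30 bytes_emitted=9
Padding '==': partial quartet acc=0xF30 -> emit F3; bytes_emitted=10

Answer: DE D9 40 41 E7 91 34 D9 9B F3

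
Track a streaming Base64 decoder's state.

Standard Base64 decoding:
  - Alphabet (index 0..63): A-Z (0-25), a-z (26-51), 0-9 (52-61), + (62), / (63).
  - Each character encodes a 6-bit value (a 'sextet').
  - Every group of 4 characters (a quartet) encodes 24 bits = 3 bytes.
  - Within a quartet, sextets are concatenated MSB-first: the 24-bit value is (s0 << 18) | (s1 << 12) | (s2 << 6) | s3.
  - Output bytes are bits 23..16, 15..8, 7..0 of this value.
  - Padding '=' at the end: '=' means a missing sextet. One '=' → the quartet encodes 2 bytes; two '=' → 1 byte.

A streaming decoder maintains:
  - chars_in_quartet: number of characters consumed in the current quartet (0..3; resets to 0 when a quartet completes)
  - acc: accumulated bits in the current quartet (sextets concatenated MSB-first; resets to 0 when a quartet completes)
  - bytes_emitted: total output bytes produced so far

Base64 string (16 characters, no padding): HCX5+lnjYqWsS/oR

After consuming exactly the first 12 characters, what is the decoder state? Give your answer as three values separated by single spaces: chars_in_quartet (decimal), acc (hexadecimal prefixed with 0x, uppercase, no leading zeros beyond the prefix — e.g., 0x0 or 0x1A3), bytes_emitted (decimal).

After char 0 ('H'=7): chars_in_quartet=1 acc=0x7 bytes_emitted=0
After char 1 ('C'=2): chars_in_quartet=2 acc=0x1C2 bytes_emitted=0
After char 2 ('X'=23): chars_in_quartet=3 acc=0x7097 bytes_emitted=0
After char 3 ('5'=57): chars_in_quartet=4 acc=0x1C25F9 -> emit 1C 25 F9, reset; bytes_emitted=3
After char 4 ('+'=62): chars_in_quartet=1 acc=0x3E bytes_emitted=3
After char 5 ('l'=37): chars_in_quartet=2 acc=0xFA5 bytes_emitted=3
After char 6 ('n'=39): chars_in_quartet=3 acc=0x3E967 bytes_emitted=3
After char 7 ('j'=35): chars_in_quartet=4 acc=0xFA59E3 -> emit FA 59 E3, reset; bytes_emitted=6
After char 8 ('Y'=24): chars_in_quartet=1 acc=0x18 bytes_emitted=6
After char 9 ('q'=42): chars_in_quartet=2 acc=0x62A bytes_emitted=6
After char 10 ('W'=22): chars_in_quartet=3 acc=0x18A96 bytes_emitted=6
After char 11 ('s'=44): chars_in_quartet=4 acc=0x62A5AC -> emit 62 A5 AC, reset; bytes_emitted=9

Answer: 0 0x0 9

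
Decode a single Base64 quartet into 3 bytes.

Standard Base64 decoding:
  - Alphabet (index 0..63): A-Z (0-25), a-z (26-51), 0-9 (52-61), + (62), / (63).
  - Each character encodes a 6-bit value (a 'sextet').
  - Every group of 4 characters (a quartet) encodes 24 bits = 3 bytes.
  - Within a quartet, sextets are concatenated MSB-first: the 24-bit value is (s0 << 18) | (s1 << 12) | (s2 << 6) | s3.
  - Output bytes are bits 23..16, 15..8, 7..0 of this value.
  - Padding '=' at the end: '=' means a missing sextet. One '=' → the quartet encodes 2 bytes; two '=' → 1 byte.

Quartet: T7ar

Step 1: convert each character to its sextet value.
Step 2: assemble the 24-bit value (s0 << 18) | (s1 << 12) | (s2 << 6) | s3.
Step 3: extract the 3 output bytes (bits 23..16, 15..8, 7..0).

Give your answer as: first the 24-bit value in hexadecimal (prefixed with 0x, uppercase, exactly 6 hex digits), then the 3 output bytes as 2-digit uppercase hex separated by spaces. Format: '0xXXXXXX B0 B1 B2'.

Sextets: T=19, 7=59, a=26, r=43
24-bit: (19<<18) | (59<<12) | (26<<6) | 43
      = 0x4C0000 | 0x03B000 | 0x000680 | 0x00002B
      = 0x4FB6AB
Bytes: (v>>16)&0xFF=4F, (v>>8)&0xFF=B6, v&0xFF=AB

Answer: 0x4FB6AB 4F B6 AB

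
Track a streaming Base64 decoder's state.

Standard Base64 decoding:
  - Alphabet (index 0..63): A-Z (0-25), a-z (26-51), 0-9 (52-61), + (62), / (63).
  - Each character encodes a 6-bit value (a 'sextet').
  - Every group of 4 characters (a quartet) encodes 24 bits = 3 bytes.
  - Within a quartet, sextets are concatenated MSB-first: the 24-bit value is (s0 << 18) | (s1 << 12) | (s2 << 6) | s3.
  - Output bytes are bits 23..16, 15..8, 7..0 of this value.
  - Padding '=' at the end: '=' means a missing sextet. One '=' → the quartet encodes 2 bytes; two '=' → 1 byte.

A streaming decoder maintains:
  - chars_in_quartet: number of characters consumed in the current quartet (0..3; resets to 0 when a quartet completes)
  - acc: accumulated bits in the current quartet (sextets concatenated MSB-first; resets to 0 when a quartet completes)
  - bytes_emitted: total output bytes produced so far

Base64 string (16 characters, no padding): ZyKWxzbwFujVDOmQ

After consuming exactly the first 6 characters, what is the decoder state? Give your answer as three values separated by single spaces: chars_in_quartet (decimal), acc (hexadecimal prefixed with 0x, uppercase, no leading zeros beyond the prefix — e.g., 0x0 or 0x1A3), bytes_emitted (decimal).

Answer: 2 0xC73 3

Derivation:
After char 0 ('Z'=25): chars_in_quartet=1 acc=0x19 bytes_emitted=0
After char 1 ('y'=50): chars_in_quartet=2 acc=0x672 bytes_emitted=0
After char 2 ('K'=10): chars_in_quartet=3 acc=0x19C8A bytes_emitted=0
After char 3 ('W'=22): chars_in_quartet=4 acc=0x672296 -> emit 67 22 96, reset; bytes_emitted=3
After char 4 ('x'=49): chars_in_quartet=1 acc=0x31 bytes_emitted=3
After char 5 ('z'=51): chars_in_quartet=2 acc=0xC73 bytes_emitted=3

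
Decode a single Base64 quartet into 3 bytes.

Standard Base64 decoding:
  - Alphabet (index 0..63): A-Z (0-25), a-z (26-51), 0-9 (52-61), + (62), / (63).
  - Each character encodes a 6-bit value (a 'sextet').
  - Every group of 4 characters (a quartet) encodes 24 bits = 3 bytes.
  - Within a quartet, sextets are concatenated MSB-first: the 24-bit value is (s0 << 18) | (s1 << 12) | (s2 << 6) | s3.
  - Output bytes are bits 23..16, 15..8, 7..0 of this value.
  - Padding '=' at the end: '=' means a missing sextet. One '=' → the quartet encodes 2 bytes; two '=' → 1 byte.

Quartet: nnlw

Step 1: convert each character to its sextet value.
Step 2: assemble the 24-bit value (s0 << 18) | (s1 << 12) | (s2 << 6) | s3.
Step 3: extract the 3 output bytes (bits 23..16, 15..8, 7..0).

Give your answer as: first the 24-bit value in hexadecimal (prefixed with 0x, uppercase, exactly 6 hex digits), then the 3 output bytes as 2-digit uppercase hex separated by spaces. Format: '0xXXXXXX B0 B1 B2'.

Answer: 0x9E7970 9E 79 70

Derivation:
Sextets: n=39, n=39, l=37, w=48
24-bit: (39<<18) | (39<<12) | (37<<6) | 48
      = 0x9C0000 | 0x027000 | 0x000940 | 0x000030
      = 0x9E7970
Bytes: (v>>16)&0xFF=9E, (v>>8)&0xFF=79, v&0xFF=70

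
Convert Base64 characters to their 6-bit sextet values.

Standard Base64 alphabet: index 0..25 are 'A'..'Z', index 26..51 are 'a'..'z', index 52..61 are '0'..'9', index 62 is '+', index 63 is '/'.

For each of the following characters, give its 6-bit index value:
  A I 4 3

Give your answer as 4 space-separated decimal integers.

'A': A..Z range, ord('A') − ord('A') = 0
'I': A..Z range, ord('I') − ord('A') = 8
'4': 0..9 range, 52 + ord('4') − ord('0') = 56
'3': 0..9 range, 52 + ord('3') − ord('0') = 55

Answer: 0 8 56 55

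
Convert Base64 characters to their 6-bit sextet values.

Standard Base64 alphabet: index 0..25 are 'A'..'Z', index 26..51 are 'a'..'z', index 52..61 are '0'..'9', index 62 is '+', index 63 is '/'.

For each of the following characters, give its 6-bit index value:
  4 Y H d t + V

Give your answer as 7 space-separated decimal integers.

Answer: 56 24 7 29 45 62 21

Derivation:
'4': 0..9 range, 52 + ord('4') − ord('0') = 56
'Y': A..Z range, ord('Y') − ord('A') = 24
'H': A..Z range, ord('H') − ord('A') = 7
'd': a..z range, 26 + ord('d') − ord('a') = 29
't': a..z range, 26 + ord('t') − ord('a') = 45
'+': index 62
'V': A..Z range, ord('V') − ord('A') = 21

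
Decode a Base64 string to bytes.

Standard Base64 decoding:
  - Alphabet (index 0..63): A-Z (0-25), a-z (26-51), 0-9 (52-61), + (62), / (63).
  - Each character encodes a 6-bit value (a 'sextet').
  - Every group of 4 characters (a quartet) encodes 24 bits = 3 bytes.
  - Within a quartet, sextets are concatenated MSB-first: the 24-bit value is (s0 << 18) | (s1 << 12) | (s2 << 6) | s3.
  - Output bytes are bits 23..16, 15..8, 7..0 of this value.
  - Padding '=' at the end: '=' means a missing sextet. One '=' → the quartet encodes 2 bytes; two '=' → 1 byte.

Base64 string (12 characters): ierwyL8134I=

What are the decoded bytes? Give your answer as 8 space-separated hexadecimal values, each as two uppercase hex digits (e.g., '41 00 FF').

After char 0 ('i'=34): chars_in_quartet=1 acc=0x22 bytes_emitted=0
After char 1 ('e'=30): chars_in_quartet=2 acc=0x89E bytes_emitted=0
After char 2 ('r'=43): chars_in_quartet=3 acc=0x227AB bytes_emitted=0
After char 3 ('w'=48): chars_in_quartet=4 acc=0x89EAF0 -> emit 89 EA F0, reset; bytes_emitted=3
After char 4 ('y'=50): chars_in_quartet=1 acc=0x32 bytes_emitted=3
After char 5 ('L'=11): chars_in_quartet=2 acc=0xC8B bytes_emitted=3
After char 6 ('8'=60): chars_in_quartet=3 acc=0x322FC bytes_emitted=3
After char 7 ('1'=53): chars_in_quartet=4 acc=0xC8BF35 -> emit C8 BF 35, reset; bytes_emitted=6
After char 8 ('3'=55): chars_in_quartet=1 acc=0x37 bytes_emitted=6
After char 9 ('4'=56): chars_in_quartet=2 acc=0xDF8 bytes_emitted=6
After char 10 ('I'=8): chars_in_quartet=3 acc=0x37E08 bytes_emitted=6
Padding '=': partial quartet acc=0x37E08 -> emit DF 82; bytes_emitted=8

Answer: 89 EA F0 C8 BF 35 DF 82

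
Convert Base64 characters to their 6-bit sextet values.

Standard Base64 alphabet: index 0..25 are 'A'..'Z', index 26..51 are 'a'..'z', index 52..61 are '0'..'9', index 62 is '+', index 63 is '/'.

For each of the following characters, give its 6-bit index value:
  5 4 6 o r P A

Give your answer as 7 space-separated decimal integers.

'5': 0..9 range, 52 + ord('5') − ord('0') = 57
'4': 0..9 range, 52 + ord('4') − ord('0') = 56
'6': 0..9 range, 52 + ord('6') − ord('0') = 58
'o': a..z range, 26 + ord('o') − ord('a') = 40
'r': a..z range, 26 + ord('r') − ord('a') = 43
'P': A..Z range, ord('P') − ord('A') = 15
'A': A..Z range, ord('A') − ord('A') = 0

Answer: 57 56 58 40 43 15 0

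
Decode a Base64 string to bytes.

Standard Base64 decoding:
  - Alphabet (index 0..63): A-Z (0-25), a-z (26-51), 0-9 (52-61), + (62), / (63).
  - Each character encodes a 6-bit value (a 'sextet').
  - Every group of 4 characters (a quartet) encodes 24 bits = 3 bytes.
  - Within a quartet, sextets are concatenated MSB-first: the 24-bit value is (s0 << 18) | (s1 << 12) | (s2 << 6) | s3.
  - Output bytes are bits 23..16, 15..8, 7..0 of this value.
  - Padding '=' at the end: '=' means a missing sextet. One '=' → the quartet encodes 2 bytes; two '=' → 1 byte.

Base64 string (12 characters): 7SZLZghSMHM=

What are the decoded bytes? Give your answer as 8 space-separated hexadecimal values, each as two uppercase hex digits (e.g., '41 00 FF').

Answer: ED 26 4B 66 08 52 30 73

Derivation:
After char 0 ('7'=59): chars_in_quartet=1 acc=0x3B bytes_emitted=0
After char 1 ('S'=18): chars_in_quartet=2 acc=0xED2 bytes_emitted=0
After char 2 ('Z'=25): chars_in_quartet=3 acc=0x3B499 bytes_emitted=0
After char 3 ('L'=11): chars_in_quartet=4 acc=0xED264B -> emit ED 26 4B, reset; bytes_emitted=3
After char 4 ('Z'=25): chars_in_quartet=1 acc=0x19 bytes_emitted=3
After char 5 ('g'=32): chars_in_quartet=2 acc=0x660 bytes_emitted=3
After char 6 ('h'=33): chars_in_quartet=3 acc=0x19821 bytes_emitted=3
After char 7 ('S'=18): chars_in_quartet=4 acc=0x660852 -> emit 66 08 52, reset; bytes_emitted=6
After char 8 ('M'=12): chars_in_quartet=1 acc=0xC bytes_emitted=6
After char 9 ('H'=7): chars_in_quartet=2 acc=0x307 bytes_emitted=6
After char 10 ('M'=12): chars_in_quartet=3 acc=0xC1CC bytes_emitted=6
Padding '=': partial quartet acc=0xC1CC -> emit 30 73; bytes_emitted=8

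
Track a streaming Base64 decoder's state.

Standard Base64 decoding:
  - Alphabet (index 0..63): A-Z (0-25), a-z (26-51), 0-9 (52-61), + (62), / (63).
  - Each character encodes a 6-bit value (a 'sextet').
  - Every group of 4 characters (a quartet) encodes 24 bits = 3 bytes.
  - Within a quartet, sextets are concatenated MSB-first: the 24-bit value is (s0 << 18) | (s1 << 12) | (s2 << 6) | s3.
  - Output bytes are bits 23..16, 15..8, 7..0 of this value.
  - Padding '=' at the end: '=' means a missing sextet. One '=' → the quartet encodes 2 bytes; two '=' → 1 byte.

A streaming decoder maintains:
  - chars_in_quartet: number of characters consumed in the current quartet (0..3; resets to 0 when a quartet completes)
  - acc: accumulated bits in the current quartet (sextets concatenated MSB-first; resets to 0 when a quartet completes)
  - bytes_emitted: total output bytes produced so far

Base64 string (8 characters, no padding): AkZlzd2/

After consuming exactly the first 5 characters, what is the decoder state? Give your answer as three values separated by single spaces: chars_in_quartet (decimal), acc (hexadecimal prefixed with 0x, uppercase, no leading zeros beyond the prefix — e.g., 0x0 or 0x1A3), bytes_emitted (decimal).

Answer: 1 0x33 3

Derivation:
After char 0 ('A'=0): chars_in_quartet=1 acc=0x0 bytes_emitted=0
After char 1 ('k'=36): chars_in_quartet=2 acc=0x24 bytes_emitted=0
After char 2 ('Z'=25): chars_in_quartet=3 acc=0x919 bytes_emitted=0
After char 3 ('l'=37): chars_in_quartet=4 acc=0x24665 -> emit 02 46 65, reset; bytes_emitted=3
After char 4 ('z'=51): chars_in_quartet=1 acc=0x33 bytes_emitted=3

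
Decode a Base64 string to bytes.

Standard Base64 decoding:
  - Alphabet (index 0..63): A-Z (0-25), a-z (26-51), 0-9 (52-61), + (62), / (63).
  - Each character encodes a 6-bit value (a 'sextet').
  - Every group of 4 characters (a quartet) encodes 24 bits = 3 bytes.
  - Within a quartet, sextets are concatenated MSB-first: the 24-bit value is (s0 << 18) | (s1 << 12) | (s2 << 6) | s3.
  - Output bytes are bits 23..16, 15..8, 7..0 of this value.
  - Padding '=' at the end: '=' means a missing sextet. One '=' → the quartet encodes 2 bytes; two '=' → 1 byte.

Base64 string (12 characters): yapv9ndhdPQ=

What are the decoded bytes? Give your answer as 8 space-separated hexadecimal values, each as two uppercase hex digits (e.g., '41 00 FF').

After char 0 ('y'=50): chars_in_quartet=1 acc=0x32 bytes_emitted=0
After char 1 ('a'=26): chars_in_quartet=2 acc=0xC9A bytes_emitted=0
After char 2 ('p'=41): chars_in_quartet=3 acc=0x326A9 bytes_emitted=0
After char 3 ('v'=47): chars_in_quartet=4 acc=0xC9AA6F -> emit C9 AA 6F, reset; bytes_emitted=3
After char 4 ('9'=61): chars_in_quartet=1 acc=0x3D bytes_emitted=3
After char 5 ('n'=39): chars_in_quartet=2 acc=0xF67 bytes_emitted=3
After char 6 ('d'=29): chars_in_quartet=3 acc=0x3D9DD bytes_emitted=3
After char 7 ('h'=33): chars_in_quartet=4 acc=0xF67761 -> emit F6 77 61, reset; bytes_emitted=6
After char 8 ('d'=29): chars_in_quartet=1 acc=0x1D bytes_emitted=6
After char 9 ('P'=15): chars_in_quartet=2 acc=0x74F bytes_emitted=6
After char 10 ('Q'=16): chars_in_quartet=3 acc=0x1D3D0 bytes_emitted=6
Padding '=': partial quartet acc=0x1D3D0 -> emit 74 F4; bytes_emitted=8

Answer: C9 AA 6F F6 77 61 74 F4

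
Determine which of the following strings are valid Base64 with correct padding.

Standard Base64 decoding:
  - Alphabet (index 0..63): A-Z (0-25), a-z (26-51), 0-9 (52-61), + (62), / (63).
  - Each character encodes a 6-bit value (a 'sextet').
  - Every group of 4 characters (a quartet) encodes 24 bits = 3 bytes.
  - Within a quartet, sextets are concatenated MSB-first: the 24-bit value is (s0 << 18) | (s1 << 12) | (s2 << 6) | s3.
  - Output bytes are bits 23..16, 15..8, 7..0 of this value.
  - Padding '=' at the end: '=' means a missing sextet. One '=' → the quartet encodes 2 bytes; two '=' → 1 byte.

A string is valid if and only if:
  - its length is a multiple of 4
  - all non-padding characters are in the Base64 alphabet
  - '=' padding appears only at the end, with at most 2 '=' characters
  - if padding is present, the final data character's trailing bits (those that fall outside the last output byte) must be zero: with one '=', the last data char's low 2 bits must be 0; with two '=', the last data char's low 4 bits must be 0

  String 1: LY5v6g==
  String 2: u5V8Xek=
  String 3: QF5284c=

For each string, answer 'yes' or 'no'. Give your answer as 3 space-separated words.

String 1: 'LY5v6g==' → valid
String 2: 'u5V8Xek=' → valid
String 3: 'QF5284c=' → valid

Answer: yes yes yes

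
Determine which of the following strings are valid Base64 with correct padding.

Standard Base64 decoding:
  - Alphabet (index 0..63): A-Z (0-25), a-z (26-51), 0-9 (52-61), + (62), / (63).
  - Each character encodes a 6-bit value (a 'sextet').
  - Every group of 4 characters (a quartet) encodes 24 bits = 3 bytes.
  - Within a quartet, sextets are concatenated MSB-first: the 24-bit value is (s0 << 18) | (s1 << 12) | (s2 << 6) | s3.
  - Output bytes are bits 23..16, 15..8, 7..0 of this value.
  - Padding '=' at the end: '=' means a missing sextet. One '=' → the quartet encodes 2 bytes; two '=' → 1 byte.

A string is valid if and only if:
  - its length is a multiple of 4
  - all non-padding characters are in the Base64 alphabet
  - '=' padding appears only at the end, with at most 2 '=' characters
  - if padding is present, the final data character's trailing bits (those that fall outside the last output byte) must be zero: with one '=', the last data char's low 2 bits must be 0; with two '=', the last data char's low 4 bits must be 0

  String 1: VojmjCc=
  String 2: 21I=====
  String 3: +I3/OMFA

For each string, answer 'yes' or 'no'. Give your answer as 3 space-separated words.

String 1: 'VojmjCc=' → valid
String 2: '21I=====' → invalid (5 pad chars (max 2))
String 3: '+I3/OMFA' → valid

Answer: yes no yes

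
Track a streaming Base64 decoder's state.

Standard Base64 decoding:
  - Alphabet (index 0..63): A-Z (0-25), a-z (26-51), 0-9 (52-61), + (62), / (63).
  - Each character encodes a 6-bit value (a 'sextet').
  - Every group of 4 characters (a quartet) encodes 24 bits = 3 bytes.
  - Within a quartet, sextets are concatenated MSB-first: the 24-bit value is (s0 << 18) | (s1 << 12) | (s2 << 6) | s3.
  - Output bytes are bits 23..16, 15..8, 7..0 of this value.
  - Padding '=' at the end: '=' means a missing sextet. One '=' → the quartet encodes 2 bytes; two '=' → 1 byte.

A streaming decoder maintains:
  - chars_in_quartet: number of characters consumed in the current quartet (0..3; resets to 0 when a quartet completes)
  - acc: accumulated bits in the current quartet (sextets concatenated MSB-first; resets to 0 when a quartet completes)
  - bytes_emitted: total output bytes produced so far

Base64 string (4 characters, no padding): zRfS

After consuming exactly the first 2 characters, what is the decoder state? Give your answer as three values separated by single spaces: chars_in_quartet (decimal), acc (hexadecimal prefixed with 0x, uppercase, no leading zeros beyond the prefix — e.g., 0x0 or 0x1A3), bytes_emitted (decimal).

Answer: 2 0xCD1 0

Derivation:
After char 0 ('z'=51): chars_in_quartet=1 acc=0x33 bytes_emitted=0
After char 1 ('R'=17): chars_in_quartet=2 acc=0xCD1 bytes_emitted=0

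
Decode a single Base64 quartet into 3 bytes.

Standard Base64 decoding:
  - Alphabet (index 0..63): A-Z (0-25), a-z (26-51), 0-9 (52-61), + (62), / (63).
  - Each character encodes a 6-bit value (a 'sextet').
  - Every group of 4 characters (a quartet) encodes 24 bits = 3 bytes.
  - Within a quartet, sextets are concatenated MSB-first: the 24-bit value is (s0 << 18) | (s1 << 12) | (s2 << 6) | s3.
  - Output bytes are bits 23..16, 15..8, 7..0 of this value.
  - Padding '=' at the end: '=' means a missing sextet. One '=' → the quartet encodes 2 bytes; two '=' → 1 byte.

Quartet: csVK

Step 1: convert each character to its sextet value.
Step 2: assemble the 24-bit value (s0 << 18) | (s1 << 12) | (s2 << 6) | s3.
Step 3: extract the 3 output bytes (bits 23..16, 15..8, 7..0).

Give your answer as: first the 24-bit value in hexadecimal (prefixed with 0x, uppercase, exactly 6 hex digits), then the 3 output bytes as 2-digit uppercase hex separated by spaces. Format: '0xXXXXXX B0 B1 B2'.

Sextets: c=28, s=44, V=21, K=10
24-bit: (28<<18) | (44<<12) | (21<<6) | 10
      = 0x700000 | 0x02C000 | 0x000540 | 0x00000A
      = 0x72C54A
Bytes: (v>>16)&0xFF=72, (v>>8)&0xFF=C5, v&0xFF=4A

Answer: 0x72C54A 72 C5 4A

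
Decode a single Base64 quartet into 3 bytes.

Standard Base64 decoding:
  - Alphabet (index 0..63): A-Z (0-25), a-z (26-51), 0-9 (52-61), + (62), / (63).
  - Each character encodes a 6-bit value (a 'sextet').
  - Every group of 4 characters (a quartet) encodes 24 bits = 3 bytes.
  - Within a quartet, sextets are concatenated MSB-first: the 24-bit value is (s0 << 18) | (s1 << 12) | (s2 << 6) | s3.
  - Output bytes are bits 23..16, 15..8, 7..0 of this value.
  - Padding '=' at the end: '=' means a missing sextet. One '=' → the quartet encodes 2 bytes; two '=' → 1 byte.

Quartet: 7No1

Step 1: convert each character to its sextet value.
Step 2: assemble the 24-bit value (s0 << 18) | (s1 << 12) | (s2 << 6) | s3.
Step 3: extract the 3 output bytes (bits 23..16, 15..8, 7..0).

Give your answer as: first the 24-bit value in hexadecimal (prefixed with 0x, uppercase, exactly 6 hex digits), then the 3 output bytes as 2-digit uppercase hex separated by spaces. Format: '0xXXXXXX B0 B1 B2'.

Sextets: 7=59, N=13, o=40, 1=53
24-bit: (59<<18) | (13<<12) | (40<<6) | 53
      = 0xEC0000 | 0x00D000 | 0x000A00 | 0x000035
      = 0xECDA35
Bytes: (v>>16)&0xFF=EC, (v>>8)&0xFF=DA, v&0xFF=35

Answer: 0xECDA35 EC DA 35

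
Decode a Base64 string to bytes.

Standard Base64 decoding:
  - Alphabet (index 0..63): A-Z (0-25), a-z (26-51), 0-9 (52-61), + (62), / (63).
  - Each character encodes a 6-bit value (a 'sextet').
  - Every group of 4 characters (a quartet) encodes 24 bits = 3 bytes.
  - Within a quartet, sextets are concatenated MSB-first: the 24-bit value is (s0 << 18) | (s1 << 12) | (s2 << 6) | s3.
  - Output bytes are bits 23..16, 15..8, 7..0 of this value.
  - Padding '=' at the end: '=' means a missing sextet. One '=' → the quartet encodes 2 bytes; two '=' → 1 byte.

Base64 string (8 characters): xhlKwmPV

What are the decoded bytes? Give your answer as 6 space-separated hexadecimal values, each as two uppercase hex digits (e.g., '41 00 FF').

After char 0 ('x'=49): chars_in_quartet=1 acc=0x31 bytes_emitted=0
After char 1 ('h'=33): chars_in_quartet=2 acc=0xC61 bytes_emitted=0
After char 2 ('l'=37): chars_in_quartet=3 acc=0x31865 bytes_emitted=0
After char 3 ('K'=10): chars_in_quartet=4 acc=0xC6194A -> emit C6 19 4A, reset; bytes_emitted=3
After char 4 ('w'=48): chars_in_quartet=1 acc=0x30 bytes_emitted=3
After char 5 ('m'=38): chars_in_quartet=2 acc=0xC26 bytes_emitted=3
After char 6 ('P'=15): chars_in_quartet=3 acc=0x3098F bytes_emitted=3
After char 7 ('V'=21): chars_in_quartet=4 acc=0xC263D5 -> emit C2 63 D5, reset; bytes_emitted=6

Answer: C6 19 4A C2 63 D5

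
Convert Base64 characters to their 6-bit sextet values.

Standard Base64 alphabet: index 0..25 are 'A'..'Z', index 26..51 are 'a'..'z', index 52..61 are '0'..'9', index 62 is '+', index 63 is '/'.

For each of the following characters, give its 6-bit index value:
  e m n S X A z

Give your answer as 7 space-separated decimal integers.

'e': a..z range, 26 + ord('e') − ord('a') = 30
'm': a..z range, 26 + ord('m') − ord('a') = 38
'n': a..z range, 26 + ord('n') − ord('a') = 39
'S': A..Z range, ord('S') − ord('A') = 18
'X': A..Z range, ord('X') − ord('A') = 23
'A': A..Z range, ord('A') − ord('A') = 0
'z': a..z range, 26 + ord('z') − ord('a') = 51

Answer: 30 38 39 18 23 0 51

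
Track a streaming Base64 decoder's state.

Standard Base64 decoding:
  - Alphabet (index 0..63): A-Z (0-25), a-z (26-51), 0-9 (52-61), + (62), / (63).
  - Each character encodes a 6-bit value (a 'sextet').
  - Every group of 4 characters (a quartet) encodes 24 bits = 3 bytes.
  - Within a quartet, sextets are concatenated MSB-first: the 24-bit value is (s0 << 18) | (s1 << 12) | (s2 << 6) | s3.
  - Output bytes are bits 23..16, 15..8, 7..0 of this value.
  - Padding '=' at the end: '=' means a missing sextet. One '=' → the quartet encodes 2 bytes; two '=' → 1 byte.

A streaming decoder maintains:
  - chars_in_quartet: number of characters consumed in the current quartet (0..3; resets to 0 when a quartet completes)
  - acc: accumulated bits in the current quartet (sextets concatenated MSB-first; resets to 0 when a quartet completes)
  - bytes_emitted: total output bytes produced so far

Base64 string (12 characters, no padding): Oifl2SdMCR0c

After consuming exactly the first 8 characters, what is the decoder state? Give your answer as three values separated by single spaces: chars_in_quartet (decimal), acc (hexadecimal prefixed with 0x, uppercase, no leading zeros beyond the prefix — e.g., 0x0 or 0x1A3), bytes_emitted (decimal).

After char 0 ('O'=14): chars_in_quartet=1 acc=0xE bytes_emitted=0
After char 1 ('i'=34): chars_in_quartet=2 acc=0x3A2 bytes_emitted=0
After char 2 ('f'=31): chars_in_quartet=3 acc=0xE89F bytes_emitted=0
After char 3 ('l'=37): chars_in_quartet=4 acc=0x3A27E5 -> emit 3A 27 E5, reset; bytes_emitted=3
After char 4 ('2'=54): chars_in_quartet=1 acc=0x36 bytes_emitted=3
After char 5 ('S'=18): chars_in_quartet=2 acc=0xD92 bytes_emitted=3
After char 6 ('d'=29): chars_in_quartet=3 acc=0x3649D bytes_emitted=3
After char 7 ('M'=12): chars_in_quartet=4 acc=0xD9274C -> emit D9 27 4C, reset; bytes_emitted=6

Answer: 0 0x0 6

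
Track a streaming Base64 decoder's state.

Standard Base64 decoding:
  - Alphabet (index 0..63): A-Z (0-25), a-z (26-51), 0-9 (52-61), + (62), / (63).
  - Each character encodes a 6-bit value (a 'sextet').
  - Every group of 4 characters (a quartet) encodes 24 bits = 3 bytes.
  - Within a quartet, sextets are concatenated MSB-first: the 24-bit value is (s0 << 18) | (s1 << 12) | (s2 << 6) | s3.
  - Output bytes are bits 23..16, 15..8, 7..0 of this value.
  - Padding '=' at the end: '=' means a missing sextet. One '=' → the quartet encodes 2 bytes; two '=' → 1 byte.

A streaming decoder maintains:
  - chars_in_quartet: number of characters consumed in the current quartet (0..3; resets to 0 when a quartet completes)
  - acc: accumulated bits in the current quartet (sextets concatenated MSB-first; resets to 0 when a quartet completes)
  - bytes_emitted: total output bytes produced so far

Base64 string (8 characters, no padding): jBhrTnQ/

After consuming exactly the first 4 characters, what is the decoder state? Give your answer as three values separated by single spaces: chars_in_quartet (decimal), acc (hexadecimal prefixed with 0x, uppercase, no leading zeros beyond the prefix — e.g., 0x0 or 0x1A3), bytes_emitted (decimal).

After char 0 ('j'=35): chars_in_quartet=1 acc=0x23 bytes_emitted=0
After char 1 ('B'=1): chars_in_quartet=2 acc=0x8C1 bytes_emitted=0
After char 2 ('h'=33): chars_in_quartet=3 acc=0x23061 bytes_emitted=0
After char 3 ('r'=43): chars_in_quartet=4 acc=0x8C186B -> emit 8C 18 6B, reset; bytes_emitted=3

Answer: 0 0x0 3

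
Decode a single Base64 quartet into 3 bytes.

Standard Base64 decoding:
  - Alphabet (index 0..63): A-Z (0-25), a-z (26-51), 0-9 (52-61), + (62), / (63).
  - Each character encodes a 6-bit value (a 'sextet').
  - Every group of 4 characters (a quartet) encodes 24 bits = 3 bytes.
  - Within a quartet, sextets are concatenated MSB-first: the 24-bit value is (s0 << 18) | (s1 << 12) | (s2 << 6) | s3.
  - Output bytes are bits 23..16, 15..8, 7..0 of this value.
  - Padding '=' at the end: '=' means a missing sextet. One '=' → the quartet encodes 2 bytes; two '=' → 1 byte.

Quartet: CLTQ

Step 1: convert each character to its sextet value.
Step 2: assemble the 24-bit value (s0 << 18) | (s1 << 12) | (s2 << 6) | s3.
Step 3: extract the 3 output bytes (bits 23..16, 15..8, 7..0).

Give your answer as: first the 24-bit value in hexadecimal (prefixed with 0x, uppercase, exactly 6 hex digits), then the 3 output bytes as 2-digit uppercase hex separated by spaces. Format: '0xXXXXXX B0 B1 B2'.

Answer: 0x08B4D0 08 B4 D0

Derivation:
Sextets: C=2, L=11, T=19, Q=16
24-bit: (2<<18) | (11<<12) | (19<<6) | 16
      = 0x080000 | 0x00B000 | 0x0004C0 | 0x000010
      = 0x08B4D0
Bytes: (v>>16)&0xFF=08, (v>>8)&0xFF=B4, v&0xFF=D0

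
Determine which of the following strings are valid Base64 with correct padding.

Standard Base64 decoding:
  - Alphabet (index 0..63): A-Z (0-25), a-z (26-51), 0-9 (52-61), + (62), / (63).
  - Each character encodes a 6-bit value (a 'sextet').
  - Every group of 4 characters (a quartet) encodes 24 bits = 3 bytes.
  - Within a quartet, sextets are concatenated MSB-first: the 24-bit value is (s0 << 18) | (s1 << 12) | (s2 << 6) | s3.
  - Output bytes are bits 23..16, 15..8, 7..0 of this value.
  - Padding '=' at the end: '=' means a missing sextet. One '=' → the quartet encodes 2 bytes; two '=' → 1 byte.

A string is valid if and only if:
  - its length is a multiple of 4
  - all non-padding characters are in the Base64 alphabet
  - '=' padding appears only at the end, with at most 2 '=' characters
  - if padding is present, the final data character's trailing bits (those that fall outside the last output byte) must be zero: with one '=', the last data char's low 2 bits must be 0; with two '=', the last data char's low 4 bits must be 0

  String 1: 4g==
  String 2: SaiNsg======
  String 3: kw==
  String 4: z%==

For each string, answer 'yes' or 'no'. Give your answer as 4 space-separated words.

Answer: yes no yes no

Derivation:
String 1: '4g==' → valid
String 2: 'SaiNsg======' → invalid (6 pad chars (max 2))
String 3: 'kw==' → valid
String 4: 'z%==' → invalid (bad char(s): ['%'])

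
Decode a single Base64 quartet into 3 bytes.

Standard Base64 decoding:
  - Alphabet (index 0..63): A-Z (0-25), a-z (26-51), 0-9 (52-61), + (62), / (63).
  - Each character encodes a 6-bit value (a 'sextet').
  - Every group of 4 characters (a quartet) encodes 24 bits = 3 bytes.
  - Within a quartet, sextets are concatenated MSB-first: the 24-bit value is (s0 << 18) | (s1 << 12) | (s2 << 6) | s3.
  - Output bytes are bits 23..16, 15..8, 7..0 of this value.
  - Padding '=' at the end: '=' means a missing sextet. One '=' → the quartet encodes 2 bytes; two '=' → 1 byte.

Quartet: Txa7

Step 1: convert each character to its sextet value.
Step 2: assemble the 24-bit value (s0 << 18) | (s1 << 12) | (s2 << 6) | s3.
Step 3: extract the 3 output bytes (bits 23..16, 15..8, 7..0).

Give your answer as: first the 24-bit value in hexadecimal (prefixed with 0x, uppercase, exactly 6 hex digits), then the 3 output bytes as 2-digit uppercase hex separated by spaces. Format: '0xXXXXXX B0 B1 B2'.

Sextets: T=19, x=49, a=26, 7=59
24-bit: (19<<18) | (49<<12) | (26<<6) | 59
      = 0x4C0000 | 0x031000 | 0x000680 | 0x00003B
      = 0x4F16BB
Bytes: (v>>16)&0xFF=4F, (v>>8)&0xFF=16, v&0xFF=BB

Answer: 0x4F16BB 4F 16 BB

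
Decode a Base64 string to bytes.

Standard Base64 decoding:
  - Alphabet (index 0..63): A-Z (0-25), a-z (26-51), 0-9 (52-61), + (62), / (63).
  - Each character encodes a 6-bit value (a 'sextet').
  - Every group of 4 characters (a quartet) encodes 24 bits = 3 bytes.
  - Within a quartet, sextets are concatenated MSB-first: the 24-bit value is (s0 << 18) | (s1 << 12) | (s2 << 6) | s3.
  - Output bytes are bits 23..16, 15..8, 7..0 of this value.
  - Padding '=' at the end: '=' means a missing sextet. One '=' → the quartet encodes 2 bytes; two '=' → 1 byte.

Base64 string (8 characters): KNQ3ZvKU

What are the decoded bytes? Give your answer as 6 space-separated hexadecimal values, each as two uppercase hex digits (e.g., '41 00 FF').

After char 0 ('K'=10): chars_in_quartet=1 acc=0xA bytes_emitted=0
After char 1 ('N'=13): chars_in_quartet=2 acc=0x28D bytes_emitted=0
After char 2 ('Q'=16): chars_in_quartet=3 acc=0xA350 bytes_emitted=0
After char 3 ('3'=55): chars_in_quartet=4 acc=0x28D437 -> emit 28 D4 37, reset; bytes_emitted=3
After char 4 ('Z'=25): chars_in_quartet=1 acc=0x19 bytes_emitted=3
After char 5 ('v'=47): chars_in_quartet=2 acc=0x66F bytes_emitted=3
After char 6 ('K'=10): chars_in_quartet=3 acc=0x19BCA bytes_emitted=3
After char 7 ('U'=20): chars_in_quartet=4 acc=0x66F294 -> emit 66 F2 94, reset; bytes_emitted=6

Answer: 28 D4 37 66 F2 94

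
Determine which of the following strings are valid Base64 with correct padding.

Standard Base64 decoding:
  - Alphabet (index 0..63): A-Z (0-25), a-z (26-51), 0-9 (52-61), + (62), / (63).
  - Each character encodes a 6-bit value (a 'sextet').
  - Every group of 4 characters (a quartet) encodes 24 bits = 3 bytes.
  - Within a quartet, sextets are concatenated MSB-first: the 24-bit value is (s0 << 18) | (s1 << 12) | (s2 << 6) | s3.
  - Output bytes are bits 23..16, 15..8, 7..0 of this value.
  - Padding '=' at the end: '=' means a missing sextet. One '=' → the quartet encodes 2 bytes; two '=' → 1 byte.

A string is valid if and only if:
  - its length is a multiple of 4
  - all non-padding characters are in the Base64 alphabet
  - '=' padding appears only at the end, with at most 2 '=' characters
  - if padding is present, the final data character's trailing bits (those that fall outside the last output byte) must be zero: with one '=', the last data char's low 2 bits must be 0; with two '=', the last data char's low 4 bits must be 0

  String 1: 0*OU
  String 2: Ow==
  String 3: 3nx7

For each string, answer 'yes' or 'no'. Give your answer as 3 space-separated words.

Answer: no yes yes

Derivation:
String 1: '0*OU' → invalid (bad char(s): ['*'])
String 2: 'Ow==' → valid
String 3: '3nx7' → valid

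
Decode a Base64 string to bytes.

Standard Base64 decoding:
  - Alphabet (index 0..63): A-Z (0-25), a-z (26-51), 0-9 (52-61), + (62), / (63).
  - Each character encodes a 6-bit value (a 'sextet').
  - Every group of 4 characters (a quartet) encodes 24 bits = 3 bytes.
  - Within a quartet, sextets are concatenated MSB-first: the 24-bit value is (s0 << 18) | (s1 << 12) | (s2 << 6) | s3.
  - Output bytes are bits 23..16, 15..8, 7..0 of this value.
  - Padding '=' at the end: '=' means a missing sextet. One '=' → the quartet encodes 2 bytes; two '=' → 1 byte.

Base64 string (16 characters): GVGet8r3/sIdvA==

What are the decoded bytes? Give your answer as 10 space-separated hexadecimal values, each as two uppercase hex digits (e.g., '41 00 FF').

After char 0 ('G'=6): chars_in_quartet=1 acc=0x6 bytes_emitted=0
After char 1 ('V'=21): chars_in_quartet=2 acc=0x195 bytes_emitted=0
After char 2 ('G'=6): chars_in_quartet=3 acc=0x6546 bytes_emitted=0
After char 3 ('e'=30): chars_in_quartet=4 acc=0x19519E -> emit 19 51 9E, reset; bytes_emitted=3
After char 4 ('t'=45): chars_in_quartet=1 acc=0x2D bytes_emitted=3
After char 5 ('8'=60): chars_in_quartet=2 acc=0xB7C bytes_emitted=3
After char 6 ('r'=43): chars_in_quartet=3 acc=0x2DF2B bytes_emitted=3
After char 7 ('3'=55): chars_in_quartet=4 acc=0xB7CAF7 -> emit B7 CA F7, reset; bytes_emitted=6
After char 8 ('/'=63): chars_in_quartet=1 acc=0x3F bytes_emitted=6
After char 9 ('s'=44): chars_in_quartet=2 acc=0xFEC bytes_emitted=6
After char 10 ('I'=8): chars_in_quartet=3 acc=0x3FB08 bytes_emitted=6
After char 11 ('d'=29): chars_in_quartet=4 acc=0xFEC21D -> emit FE C2 1D, reset; bytes_emitted=9
After char 12 ('v'=47): chars_in_quartet=1 acc=0x2F bytes_emitted=9
After char 13 ('A'=0): chars_in_quartet=2 acc=0xBC0 bytes_emitted=9
Padding '==': partial quartet acc=0xBC0 -> emit BC; bytes_emitted=10

Answer: 19 51 9E B7 CA F7 FE C2 1D BC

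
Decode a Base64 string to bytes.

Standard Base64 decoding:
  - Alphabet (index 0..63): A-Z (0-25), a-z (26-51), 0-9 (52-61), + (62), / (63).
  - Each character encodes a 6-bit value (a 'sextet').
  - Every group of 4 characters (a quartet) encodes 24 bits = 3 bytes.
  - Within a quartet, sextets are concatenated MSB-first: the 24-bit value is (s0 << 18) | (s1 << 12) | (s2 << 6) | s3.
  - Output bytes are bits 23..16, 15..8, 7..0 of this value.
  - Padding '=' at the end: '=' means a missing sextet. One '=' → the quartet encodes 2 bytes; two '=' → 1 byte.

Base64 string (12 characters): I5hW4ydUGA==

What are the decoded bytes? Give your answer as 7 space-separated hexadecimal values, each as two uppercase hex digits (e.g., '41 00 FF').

Answer: 23 98 56 E3 27 54 18

Derivation:
After char 0 ('I'=8): chars_in_quartet=1 acc=0x8 bytes_emitted=0
After char 1 ('5'=57): chars_in_quartet=2 acc=0x239 bytes_emitted=0
After char 2 ('h'=33): chars_in_quartet=3 acc=0x8E61 bytes_emitted=0
After char 3 ('W'=22): chars_in_quartet=4 acc=0x239856 -> emit 23 98 56, reset; bytes_emitted=3
After char 4 ('4'=56): chars_in_quartet=1 acc=0x38 bytes_emitted=3
After char 5 ('y'=50): chars_in_quartet=2 acc=0xE32 bytes_emitted=3
After char 6 ('d'=29): chars_in_quartet=3 acc=0x38C9D bytes_emitted=3
After char 7 ('U'=20): chars_in_quartet=4 acc=0xE32754 -> emit E3 27 54, reset; bytes_emitted=6
After char 8 ('G'=6): chars_in_quartet=1 acc=0x6 bytes_emitted=6
After char 9 ('A'=0): chars_in_quartet=2 acc=0x180 bytes_emitted=6
Padding '==': partial quartet acc=0x180 -> emit 18; bytes_emitted=7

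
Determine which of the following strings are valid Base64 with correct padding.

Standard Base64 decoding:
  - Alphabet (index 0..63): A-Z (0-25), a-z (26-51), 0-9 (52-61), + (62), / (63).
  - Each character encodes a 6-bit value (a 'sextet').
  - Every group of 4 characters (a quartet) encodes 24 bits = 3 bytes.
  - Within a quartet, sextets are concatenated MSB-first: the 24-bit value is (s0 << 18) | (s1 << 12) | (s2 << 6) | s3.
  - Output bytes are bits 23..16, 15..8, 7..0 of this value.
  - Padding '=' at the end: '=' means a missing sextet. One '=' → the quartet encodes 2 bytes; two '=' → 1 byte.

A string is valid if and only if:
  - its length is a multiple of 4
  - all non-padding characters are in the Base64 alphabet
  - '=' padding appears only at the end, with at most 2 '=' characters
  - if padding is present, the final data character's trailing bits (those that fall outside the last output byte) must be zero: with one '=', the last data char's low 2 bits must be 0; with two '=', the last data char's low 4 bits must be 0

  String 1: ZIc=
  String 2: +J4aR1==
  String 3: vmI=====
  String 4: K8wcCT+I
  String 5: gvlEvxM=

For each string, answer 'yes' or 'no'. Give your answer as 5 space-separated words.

Answer: yes no no yes yes

Derivation:
String 1: 'ZIc=' → valid
String 2: '+J4aR1==' → invalid (bad trailing bits)
String 3: 'vmI=====' → invalid (5 pad chars (max 2))
String 4: 'K8wcCT+I' → valid
String 5: 'gvlEvxM=' → valid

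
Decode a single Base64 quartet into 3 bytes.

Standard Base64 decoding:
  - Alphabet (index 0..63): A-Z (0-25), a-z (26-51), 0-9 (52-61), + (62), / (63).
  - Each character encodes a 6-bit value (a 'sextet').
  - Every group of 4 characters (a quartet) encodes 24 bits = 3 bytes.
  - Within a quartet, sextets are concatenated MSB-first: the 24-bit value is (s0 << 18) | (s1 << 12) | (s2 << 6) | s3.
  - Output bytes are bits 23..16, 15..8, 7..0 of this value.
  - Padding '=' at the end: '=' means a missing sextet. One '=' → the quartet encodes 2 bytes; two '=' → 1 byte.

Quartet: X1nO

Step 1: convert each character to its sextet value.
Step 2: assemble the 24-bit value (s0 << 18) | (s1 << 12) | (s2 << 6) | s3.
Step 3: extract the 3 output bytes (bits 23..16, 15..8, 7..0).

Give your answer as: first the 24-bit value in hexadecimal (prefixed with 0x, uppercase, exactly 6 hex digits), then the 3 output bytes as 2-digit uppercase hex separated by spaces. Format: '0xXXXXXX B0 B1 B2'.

Sextets: X=23, 1=53, n=39, O=14
24-bit: (23<<18) | (53<<12) | (39<<6) | 14
      = 0x5C0000 | 0x035000 | 0x0009C0 | 0x00000E
      = 0x5F59CE
Bytes: (v>>16)&0xFF=5F, (v>>8)&0xFF=59, v&0xFF=CE

Answer: 0x5F59CE 5F 59 CE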